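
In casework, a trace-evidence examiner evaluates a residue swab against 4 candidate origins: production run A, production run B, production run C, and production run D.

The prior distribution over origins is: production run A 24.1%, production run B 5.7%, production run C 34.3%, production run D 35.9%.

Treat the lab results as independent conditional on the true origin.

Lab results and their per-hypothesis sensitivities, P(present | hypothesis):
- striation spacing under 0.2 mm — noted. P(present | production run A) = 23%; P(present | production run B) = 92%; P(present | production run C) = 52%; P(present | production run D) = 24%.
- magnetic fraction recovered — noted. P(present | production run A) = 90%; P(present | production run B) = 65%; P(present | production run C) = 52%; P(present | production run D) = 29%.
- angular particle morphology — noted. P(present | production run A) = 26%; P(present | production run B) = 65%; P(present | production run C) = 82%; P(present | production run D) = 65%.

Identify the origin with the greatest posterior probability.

Multiply each prior by the joint likelihood of the lab result pattern:
  production run A: 0.241 × 0.23 × 0.90 × 0.26 = 0.012971
  production run B: 0.057 × 0.92 × 0.65 × 0.65 = 0.022156
  production run C: 0.343 × 0.52 × 0.52 × 0.82 = 0.076053
  production run D: 0.359 × 0.24 × 0.29 × 0.65 = 0.016241
The unnormalized weights sum to 0.12742.
P(production run A | evidence) ≈ 0.012971 / 0.12742 ≈ 0.102
P(production run B | evidence) ≈ 0.022156 / 0.12742 ≈ 0.174
P(production run C | evidence) ≈ 0.076053 / 0.12742 ≈ 0.597
P(production run D | evidence) ≈ 0.016241 / 0.12742 ≈ 0.127
The largest is 0.597, so production run C is most probable.

production run C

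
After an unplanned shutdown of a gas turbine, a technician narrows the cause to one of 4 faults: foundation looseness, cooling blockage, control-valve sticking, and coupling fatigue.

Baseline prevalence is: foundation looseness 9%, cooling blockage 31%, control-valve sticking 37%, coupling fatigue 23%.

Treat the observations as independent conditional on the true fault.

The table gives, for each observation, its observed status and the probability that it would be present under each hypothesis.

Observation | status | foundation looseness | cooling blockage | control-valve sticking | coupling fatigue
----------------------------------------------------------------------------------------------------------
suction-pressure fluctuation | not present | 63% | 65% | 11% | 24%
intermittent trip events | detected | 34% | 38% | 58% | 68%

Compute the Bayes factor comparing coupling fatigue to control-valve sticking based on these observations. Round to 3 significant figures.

1.00

Joint likelihood of the evidence pattern under each hypothesis (using 1 − P(present | H) for each absent observation):
  coupling fatigue: (1 − 0.24) × 0.68 = 0.5168
  control-valve sticking: (1 − 0.11) × 0.58 = 0.5162
Bayes factor = 0.5168 / 0.5162 ≈ 1.00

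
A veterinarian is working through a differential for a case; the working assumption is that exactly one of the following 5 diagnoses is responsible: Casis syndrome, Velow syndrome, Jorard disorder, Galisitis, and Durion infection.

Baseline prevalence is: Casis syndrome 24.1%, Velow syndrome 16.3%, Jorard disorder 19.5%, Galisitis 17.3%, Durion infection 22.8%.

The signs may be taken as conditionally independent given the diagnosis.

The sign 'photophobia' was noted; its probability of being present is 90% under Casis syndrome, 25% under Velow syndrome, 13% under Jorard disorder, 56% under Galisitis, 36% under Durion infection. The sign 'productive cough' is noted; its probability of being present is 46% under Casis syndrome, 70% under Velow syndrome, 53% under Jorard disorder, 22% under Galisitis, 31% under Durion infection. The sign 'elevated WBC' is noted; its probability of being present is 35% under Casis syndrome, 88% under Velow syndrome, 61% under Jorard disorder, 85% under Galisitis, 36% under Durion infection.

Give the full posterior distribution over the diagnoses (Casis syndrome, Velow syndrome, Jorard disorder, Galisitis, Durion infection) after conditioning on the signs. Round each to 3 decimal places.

0.366, 0.263, 0.086, 0.190, 0.096

Multiply each prior by the joint likelihood of the sign pattern:
  Casis syndrome: 0.241 × 0.90 × 0.46 × 0.35 = 0.034921
  Velow syndrome: 0.163 × 0.25 × 0.70 × 0.88 = 0.025102
  Jorard disorder: 0.195 × 0.13 × 0.53 × 0.61 = 0.0081957
  Galisitis: 0.173 × 0.56 × 0.22 × 0.85 = 0.018117
  Durion infection: 0.228 × 0.36 × 0.31 × 0.36 = 0.0091601
Marginal likelihood of the evidence = 0.095495.
P(Casis syndrome | evidence) = 0.034921 / 0.095495 ≈ 0.366
P(Velow syndrome | evidence) = 0.025102 / 0.095495 ≈ 0.263
P(Jorard disorder | evidence) = 0.0081957 / 0.095495 ≈ 0.086
P(Galisitis | evidence) = 0.018117 / 0.095495 ≈ 0.190
P(Durion infection | evidence) = 0.0091601 / 0.095495 ≈ 0.096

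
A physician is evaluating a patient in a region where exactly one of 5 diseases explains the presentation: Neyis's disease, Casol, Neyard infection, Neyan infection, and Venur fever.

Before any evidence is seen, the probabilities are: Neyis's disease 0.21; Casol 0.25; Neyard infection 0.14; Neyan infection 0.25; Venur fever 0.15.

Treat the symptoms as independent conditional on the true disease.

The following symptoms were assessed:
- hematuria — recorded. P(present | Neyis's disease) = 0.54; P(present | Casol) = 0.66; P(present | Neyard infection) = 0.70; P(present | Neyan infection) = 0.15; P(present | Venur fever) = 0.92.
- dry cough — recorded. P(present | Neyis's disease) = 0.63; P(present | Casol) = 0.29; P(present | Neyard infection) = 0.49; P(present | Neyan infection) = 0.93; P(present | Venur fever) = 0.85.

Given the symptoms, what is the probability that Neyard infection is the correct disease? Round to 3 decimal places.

0.150

For each hypothesis, the unnormalized posterior weight is prior × product of the symptom likelihoods:
  Neyis's disease: 0.21 × 0.54 × 0.63 = 0.071442
  Casol: 0.25 × 0.66 × 0.29 = 0.04785
  Neyard infection: 0.14 × 0.70 × 0.49 = 0.04802
  Neyan infection: 0.25 × 0.15 × 0.93 = 0.034875
  Venur fever: 0.15 × 0.92 × 0.85 = 0.1173
The unnormalized weights sum to 0.31949.
P(Neyard infection | evidence) = 0.04802 / 0.31949 ≈ 0.150.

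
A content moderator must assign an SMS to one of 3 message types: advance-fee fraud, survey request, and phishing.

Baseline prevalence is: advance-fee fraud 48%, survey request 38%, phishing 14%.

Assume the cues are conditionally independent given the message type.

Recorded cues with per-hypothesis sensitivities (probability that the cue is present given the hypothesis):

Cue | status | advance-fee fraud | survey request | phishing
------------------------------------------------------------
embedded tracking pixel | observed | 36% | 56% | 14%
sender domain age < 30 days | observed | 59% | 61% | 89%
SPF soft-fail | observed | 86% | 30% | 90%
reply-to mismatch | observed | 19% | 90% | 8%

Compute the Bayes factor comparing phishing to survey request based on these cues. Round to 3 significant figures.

0.0973

The Bayes factor is the ratio of the joint likelihoods of the cue pattern under the two hypotheses.
  phishing: 0.14 × 0.89 × 0.90 × 0.08 = 0.0089712
  survey request: 0.56 × 0.61 × 0.30 × 0.90 = 0.092232
Bayes factor = 0.0089712 / 0.092232 ≈ 0.0973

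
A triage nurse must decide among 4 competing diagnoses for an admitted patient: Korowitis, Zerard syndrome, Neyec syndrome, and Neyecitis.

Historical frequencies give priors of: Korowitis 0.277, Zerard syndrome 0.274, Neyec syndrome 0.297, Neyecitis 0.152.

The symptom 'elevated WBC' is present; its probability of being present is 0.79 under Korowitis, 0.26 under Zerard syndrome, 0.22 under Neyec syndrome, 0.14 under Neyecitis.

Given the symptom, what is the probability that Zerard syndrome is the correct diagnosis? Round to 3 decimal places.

0.189

Multiply each prior by the likelihood of the symptom:
  Korowitis: 0.277 × 0.79 = 0.21883
  Zerard syndrome: 0.274 × 0.26 = 0.07124
  Neyec syndrome: 0.297 × 0.22 = 0.06534
  Neyecitis: 0.152 × 0.14 = 0.02128
The unnormalized weights sum to 0.37669.
P(Zerard syndrome | evidence) = 0.07124 / 0.37669 ≈ 0.189.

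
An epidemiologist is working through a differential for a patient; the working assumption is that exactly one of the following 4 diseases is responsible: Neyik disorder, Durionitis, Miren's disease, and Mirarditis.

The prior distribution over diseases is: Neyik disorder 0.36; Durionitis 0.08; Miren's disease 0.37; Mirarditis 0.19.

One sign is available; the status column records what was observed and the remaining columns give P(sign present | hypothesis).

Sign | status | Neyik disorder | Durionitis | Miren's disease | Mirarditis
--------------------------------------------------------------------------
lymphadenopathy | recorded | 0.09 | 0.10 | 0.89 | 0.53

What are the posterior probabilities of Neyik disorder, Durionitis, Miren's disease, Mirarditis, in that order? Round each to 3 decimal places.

0.069, 0.017, 0.700, 0.214

Multiply each prior by the likelihood of the sign:
  Neyik disorder: 0.36 × 0.09 = 0.0324
  Durionitis: 0.08 × 0.10 = 0.008
  Miren's disease: 0.37 × 0.89 = 0.3293
  Mirarditis: 0.19 × 0.53 = 0.1007
Normalizing constant Z = 0.0324 + 0.008 + 0.3293 + 0.1007 = 0.4704.
P(Neyik disorder | evidence) = 0.0324 / 0.4704 ≈ 0.069
P(Durionitis | evidence) = 0.008 / 0.4704 ≈ 0.017
P(Miren's disease | evidence) = 0.3293 / 0.4704 ≈ 0.700
P(Mirarditis | evidence) = 0.1007 / 0.4704 ≈ 0.214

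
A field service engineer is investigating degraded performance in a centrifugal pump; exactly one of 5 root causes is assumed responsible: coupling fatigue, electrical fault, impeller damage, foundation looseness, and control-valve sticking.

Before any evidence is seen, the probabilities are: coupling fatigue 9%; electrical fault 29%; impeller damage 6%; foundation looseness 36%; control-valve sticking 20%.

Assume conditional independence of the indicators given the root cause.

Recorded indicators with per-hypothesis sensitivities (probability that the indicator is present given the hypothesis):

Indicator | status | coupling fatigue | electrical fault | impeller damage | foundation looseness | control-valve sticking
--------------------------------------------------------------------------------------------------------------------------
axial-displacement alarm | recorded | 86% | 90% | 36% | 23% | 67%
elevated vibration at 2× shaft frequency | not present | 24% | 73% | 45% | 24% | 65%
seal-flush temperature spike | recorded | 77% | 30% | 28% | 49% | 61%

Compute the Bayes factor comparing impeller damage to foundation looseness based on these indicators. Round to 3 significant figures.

Take the product of per-indicator likelihoods under each hypothesis (using 1 − P(present | H) for each absent indicator), then divide.
  impeller damage: 0.36 × (1 − 0.45) × 0.28 = 0.05544
  foundation looseness: 0.23 × (1 − 0.24) × 0.49 = 0.085652
Bayes factor = 0.05544 / 0.085652 ≈ 0.647

0.647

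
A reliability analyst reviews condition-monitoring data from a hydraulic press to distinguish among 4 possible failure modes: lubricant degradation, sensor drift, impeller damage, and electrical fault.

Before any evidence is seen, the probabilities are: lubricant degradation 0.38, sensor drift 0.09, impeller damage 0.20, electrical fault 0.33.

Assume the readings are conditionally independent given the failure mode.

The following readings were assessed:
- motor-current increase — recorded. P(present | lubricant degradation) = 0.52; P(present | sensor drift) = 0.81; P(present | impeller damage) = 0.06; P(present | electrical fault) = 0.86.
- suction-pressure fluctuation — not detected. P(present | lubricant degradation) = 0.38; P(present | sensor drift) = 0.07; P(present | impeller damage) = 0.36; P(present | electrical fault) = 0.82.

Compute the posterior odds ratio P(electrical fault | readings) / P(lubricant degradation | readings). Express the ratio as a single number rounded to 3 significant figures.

0.417

Posterior odds equal prior odds times the likelihood ratio; only the two competing hypotheses matter (using 1 − P(present | H) for each absent reading).
  electrical fault: 0.33 × 0.86 × (1 − 0.82) = 0.051084
  lubricant degradation: 0.38 × 0.52 × (1 − 0.38) = 0.12251
Posterior odds = 0.051084 / 0.12251 ≈ 0.417.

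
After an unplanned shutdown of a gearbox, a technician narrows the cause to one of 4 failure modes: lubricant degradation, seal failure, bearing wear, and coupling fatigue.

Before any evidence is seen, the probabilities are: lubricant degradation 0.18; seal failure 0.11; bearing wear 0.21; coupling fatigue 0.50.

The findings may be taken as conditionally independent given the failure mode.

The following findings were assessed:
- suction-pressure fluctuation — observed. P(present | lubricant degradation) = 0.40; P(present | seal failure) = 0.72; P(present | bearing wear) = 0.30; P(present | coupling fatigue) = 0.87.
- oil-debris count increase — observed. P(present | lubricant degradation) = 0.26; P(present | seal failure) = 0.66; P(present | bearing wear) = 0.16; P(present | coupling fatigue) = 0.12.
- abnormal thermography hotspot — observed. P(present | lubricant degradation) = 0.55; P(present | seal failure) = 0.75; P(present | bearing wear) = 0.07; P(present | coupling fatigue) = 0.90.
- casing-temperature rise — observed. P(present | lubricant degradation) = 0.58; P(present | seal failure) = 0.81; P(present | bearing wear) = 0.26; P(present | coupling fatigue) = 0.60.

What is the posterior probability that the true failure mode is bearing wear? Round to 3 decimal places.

0.003

Multiply each prior by the joint likelihood of the evidence pattern:
  lubricant degradation: 0.18 × 0.40 × 0.26 × 0.55 × 0.58 = 0.0059717
  seal failure: 0.11 × 0.72 × 0.66 × 0.75 × 0.81 = 0.031755
  bearing wear: 0.21 × 0.30 × 0.16 × 0.07 × 0.26 = 0.00018346
  coupling fatigue: 0.50 × 0.87 × 0.12 × 0.90 × 0.60 = 0.028188
Normalizing constant Z = 0.0059717 + 0.031755 + 0.00018346 + 0.028188 = 0.066098.
P(bearing wear | evidence) = 0.00018346 / 0.066098 ≈ 0.003.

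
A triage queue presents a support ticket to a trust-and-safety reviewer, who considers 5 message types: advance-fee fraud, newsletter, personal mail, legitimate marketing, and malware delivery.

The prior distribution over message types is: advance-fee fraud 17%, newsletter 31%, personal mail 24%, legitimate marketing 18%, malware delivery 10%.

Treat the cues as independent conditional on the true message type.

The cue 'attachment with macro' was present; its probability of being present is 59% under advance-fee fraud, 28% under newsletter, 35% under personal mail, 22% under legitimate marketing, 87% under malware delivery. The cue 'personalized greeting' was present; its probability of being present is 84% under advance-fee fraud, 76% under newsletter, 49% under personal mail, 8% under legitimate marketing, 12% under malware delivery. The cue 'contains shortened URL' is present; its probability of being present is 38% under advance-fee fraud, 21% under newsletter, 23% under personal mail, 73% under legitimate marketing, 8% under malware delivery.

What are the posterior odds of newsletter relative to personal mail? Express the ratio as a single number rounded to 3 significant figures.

The normalizing constant cancels in an odds ratio, so compute prior × likelihood for the two hypotheses only:
  newsletter: 0.31 × 0.28 × 0.76 × 0.21 = 0.013853
  personal mail: 0.24 × 0.35 × 0.49 × 0.23 = 0.0094668
Posterior odds = 0.013853 / 0.0094668 ≈ 1.46.

1.46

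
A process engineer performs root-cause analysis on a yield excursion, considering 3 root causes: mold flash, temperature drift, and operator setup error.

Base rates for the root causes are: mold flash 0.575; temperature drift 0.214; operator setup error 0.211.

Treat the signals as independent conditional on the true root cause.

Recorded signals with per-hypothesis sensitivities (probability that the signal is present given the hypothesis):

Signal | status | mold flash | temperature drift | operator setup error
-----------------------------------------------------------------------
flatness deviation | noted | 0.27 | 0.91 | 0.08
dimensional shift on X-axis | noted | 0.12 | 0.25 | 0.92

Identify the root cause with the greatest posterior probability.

Multiply each prior by the joint likelihood of the signal pattern:
  mold flash: 0.575 × 0.27 × 0.12 = 0.01863
  temperature drift: 0.214 × 0.91 × 0.25 = 0.048685
  operator setup error: 0.211 × 0.08 × 0.92 = 0.01553
Marginal likelihood of the evidence = 0.082845.
P(mold flash | evidence) ≈ 0.01863 / 0.082845 ≈ 0.225
P(temperature drift | evidence) ≈ 0.048685 / 0.082845 ≈ 0.588
P(operator setup error | evidence) ≈ 0.01553 / 0.082845 ≈ 0.187
The largest is 0.588, so temperature drift is most probable.

temperature drift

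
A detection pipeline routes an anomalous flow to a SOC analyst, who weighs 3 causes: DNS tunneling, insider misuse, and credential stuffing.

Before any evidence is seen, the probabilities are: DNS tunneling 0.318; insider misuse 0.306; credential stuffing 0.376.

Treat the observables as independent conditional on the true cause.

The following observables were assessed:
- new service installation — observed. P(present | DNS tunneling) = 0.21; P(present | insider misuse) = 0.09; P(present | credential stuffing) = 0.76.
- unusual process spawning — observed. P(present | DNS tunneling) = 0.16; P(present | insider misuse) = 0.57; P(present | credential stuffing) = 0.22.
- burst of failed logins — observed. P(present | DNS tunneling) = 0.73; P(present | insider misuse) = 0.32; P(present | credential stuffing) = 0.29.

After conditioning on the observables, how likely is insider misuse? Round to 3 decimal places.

0.162

By Bayes' rule with conditional independence, the unnormalized weight for each hypothesis is prior × ∏ likelihoods:
  DNS tunneling: 0.318 × 0.21 × 0.16 × 0.73 = 0.0077999
  insider misuse: 0.306 × 0.09 × 0.57 × 0.32 = 0.0050233
  credential stuffing: 0.376 × 0.76 × 0.22 × 0.29 = 0.018231
The unnormalized weights sum to 0.031055.
P(insider misuse | evidence) = 0.0050233 / 0.031055 ≈ 0.162.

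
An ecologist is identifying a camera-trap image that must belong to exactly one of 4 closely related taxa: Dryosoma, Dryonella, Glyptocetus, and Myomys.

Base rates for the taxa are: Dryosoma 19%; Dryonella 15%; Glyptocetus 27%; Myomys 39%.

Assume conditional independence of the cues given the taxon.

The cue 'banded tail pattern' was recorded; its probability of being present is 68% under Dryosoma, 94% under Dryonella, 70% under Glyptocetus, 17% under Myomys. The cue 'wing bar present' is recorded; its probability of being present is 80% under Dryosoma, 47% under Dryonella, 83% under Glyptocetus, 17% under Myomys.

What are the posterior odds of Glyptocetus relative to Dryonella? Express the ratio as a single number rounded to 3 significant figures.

2.37

Posterior odds equal prior odds times the likelihood ratio; only the two competing hypotheses matter.
  Glyptocetus: 0.27 × 0.70 × 0.83 = 0.15687
  Dryonella: 0.15 × 0.94 × 0.47 = 0.06627
Posterior odds = 0.15687 / 0.06627 ≈ 2.37.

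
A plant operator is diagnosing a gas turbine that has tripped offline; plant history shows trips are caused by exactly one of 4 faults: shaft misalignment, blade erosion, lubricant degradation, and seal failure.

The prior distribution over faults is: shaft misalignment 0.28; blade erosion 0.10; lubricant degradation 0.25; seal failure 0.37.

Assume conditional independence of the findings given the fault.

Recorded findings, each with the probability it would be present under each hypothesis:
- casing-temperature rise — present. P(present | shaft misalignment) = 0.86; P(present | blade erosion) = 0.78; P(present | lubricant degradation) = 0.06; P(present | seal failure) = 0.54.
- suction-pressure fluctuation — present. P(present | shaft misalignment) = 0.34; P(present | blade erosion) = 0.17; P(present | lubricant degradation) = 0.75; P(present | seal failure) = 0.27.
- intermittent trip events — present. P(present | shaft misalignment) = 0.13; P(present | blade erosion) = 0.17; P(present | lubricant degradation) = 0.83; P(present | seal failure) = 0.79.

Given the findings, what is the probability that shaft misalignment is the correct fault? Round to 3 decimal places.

Multiply each prior by the joint likelihood of the evidence pattern:
  shaft misalignment: 0.28 × 0.86 × 0.34 × 0.13 = 0.010643
  blade erosion: 0.10 × 0.78 × 0.17 × 0.17 = 0.0022542
  lubricant degradation: 0.25 × 0.06 × 0.75 × 0.83 = 0.0093375
  seal failure: 0.37 × 0.54 × 0.27 × 0.79 = 0.042617
The unnormalized weights sum to 0.064852.
P(shaft misalignment | evidence) = 0.010643 / 0.064852 ≈ 0.164.

0.164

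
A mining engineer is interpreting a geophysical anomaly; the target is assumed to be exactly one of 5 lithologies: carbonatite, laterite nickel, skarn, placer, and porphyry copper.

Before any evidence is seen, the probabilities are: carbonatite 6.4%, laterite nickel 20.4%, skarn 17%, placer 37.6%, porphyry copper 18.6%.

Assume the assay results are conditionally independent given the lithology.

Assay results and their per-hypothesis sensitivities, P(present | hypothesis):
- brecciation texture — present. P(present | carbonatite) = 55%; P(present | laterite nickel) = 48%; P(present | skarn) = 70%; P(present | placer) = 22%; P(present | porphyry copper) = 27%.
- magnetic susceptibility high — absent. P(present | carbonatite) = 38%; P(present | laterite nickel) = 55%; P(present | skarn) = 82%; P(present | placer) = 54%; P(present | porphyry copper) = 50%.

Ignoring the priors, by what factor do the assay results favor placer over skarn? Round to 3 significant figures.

0.803

Take the product of per-assay result likelihoods under each hypothesis (using 1 − P(present | H) for each absent assay result), then divide.
  placer: 0.22 × (1 − 0.54) = 0.1012
  skarn: 0.70 × (1 − 0.82) = 0.126
Bayes factor = 0.1012 / 0.126 ≈ 0.803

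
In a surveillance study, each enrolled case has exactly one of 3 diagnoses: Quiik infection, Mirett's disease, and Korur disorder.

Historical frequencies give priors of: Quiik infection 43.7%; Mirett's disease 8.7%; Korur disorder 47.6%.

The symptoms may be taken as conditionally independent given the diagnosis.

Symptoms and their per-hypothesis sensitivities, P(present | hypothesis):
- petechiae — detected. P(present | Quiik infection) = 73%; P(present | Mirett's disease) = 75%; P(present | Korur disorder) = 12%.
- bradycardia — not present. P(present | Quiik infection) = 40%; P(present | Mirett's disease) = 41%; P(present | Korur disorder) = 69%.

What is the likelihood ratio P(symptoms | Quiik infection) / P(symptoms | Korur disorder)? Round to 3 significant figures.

11.8

Take the product of per-symptom likelihoods under each hypothesis (using 1 − P(present | H) for each absent symptom), then divide.
  Quiik infection: 0.73 × (1 − 0.40) = 0.438
  Korur disorder: 0.12 × (1 − 0.69) = 0.0372
Bayes factor = 0.438 / 0.0372 ≈ 11.8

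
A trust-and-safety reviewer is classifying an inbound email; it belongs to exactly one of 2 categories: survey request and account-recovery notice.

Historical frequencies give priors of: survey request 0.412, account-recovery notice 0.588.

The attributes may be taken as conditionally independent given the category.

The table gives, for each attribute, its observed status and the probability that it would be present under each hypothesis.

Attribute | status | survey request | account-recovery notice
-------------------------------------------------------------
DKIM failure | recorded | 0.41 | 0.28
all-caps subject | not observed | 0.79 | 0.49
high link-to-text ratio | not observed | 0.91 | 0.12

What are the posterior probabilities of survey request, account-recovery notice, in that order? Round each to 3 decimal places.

0.041, 0.959

For each hypothesis, the unnormalized posterior weight is prior × product of the attribute likelihoods (using 1 − P(present | H) for each absent attribute):
  survey request: 0.412 × 0.41 × (1 − 0.79) × (1 − 0.91) = 0.0031926
  account-recovery notice: 0.588 × 0.28 × (1 − 0.49) × (1 − 0.12) = 0.07389
Normalizing constant Z = 0.0031926 + 0.07389 = 0.077083.
P(survey request | evidence) = 0.0031926 / 0.077083 ≈ 0.041
P(account-recovery notice | evidence) = 0.07389 / 0.077083 ≈ 0.959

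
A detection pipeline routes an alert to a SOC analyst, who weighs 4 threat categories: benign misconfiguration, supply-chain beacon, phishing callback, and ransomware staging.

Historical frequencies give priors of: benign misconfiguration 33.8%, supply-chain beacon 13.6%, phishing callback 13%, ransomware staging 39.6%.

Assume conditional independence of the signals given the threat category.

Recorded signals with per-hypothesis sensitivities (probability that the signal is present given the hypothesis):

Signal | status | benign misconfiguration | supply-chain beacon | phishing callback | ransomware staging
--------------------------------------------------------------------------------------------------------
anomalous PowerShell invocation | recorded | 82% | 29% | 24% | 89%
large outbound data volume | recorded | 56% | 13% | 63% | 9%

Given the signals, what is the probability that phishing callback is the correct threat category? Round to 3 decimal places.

0.093

By Bayes' rule with conditional independence, the unnormalized weight for each hypothesis is prior × ∏ likelihoods:
  benign misconfiguration: 0.338 × 0.82 × 0.56 = 0.15521
  supply-chain beacon: 0.136 × 0.29 × 0.13 = 0.0051272
  phishing callback: 0.130 × 0.24 × 0.63 = 0.019656
  ransomware staging: 0.396 × 0.89 × 0.09 = 0.03172
Marginal likelihood of the evidence = 0.21171.
P(phishing callback | evidence) = 0.019656 / 0.21171 ≈ 0.093.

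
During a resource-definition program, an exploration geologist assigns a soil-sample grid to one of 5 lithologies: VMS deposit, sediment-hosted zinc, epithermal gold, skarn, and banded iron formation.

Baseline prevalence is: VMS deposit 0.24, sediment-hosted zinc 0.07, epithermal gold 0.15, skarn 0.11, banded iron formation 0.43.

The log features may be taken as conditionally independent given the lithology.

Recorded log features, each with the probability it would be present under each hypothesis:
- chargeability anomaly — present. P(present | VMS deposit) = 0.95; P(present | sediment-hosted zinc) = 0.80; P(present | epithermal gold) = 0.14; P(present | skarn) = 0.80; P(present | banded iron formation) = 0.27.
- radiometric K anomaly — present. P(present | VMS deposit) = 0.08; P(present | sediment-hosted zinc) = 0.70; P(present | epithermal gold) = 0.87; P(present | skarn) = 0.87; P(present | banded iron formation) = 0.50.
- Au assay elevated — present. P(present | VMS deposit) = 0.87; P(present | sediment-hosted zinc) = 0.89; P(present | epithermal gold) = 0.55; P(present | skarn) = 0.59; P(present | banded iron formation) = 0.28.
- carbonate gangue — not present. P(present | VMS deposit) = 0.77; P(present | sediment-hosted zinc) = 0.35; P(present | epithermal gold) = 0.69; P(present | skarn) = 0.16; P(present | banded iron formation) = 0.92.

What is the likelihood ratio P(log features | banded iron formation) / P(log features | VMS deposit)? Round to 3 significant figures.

The Bayes factor is the ratio of the joint likelihoods of the log feature pattern under the two hypotheses (using 1 − P(present | H) for each absent log feature).
  banded iron formation: 0.27 × 0.50 × 0.28 × (1 − 0.92) = 0.003024
  VMS deposit: 0.95 × 0.08 × 0.87 × (1 − 0.77) = 0.015208
Bayes factor = 0.003024 / 0.015208 ≈ 0.199

0.199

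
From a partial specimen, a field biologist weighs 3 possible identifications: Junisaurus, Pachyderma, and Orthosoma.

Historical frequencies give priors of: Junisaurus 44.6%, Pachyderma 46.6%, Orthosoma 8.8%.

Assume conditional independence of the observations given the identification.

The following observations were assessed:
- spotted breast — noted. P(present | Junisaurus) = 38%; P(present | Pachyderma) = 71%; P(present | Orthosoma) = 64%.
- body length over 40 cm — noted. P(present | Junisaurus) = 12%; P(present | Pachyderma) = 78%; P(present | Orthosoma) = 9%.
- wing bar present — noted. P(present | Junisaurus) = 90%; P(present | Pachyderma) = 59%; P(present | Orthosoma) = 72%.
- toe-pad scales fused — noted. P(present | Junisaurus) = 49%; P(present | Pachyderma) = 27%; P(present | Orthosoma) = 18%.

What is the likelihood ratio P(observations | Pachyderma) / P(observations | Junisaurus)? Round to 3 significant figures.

Take the product of per-observation likelihoods under each hypothesis, then divide.
  Pachyderma: 0.71 × 0.78 × 0.59 × 0.27 = 0.08822
  Junisaurus: 0.38 × 0.12 × 0.90 × 0.49 = 0.02011
Bayes factor = 0.08822 / 0.02011 ≈ 4.39

4.39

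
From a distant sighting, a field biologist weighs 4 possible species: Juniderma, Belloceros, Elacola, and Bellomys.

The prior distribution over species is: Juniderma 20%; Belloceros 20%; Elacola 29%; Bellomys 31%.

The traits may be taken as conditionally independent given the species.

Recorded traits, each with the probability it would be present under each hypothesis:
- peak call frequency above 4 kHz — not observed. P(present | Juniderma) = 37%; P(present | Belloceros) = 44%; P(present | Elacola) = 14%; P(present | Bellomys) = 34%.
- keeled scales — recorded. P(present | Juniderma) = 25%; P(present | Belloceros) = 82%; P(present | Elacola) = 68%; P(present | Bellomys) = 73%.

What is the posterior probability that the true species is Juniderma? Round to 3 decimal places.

Multiply each prior by the joint likelihood of the trait pattern (using 1 − P(present | H) for each absent trait):
  Juniderma: 0.20 × (1 − 0.37) × 0.25 = 0.0315
  Belloceros: 0.20 × (1 − 0.44) × 0.82 = 0.09184
  Elacola: 0.29 × (1 − 0.14) × 0.68 = 0.16959
  Bellomys: 0.31 × (1 − 0.34) × 0.73 = 0.14936
Normalizing constant Z = 0.0315 + 0.09184 + 0.16959 + 0.14936 = 0.44229.
P(Juniderma | evidence) = 0.0315 / 0.44229 ≈ 0.071.

0.071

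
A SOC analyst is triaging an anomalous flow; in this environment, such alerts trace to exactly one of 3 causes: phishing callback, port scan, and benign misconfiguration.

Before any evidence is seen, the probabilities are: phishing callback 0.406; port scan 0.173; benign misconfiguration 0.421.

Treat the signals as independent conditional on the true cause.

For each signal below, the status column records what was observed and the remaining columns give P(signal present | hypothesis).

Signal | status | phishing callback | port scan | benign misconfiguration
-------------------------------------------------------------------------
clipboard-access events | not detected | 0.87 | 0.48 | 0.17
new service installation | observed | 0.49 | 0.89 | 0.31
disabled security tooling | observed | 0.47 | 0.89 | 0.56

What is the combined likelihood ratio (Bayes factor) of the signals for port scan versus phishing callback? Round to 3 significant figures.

Take the product of per-signal likelihoods under each hypothesis (using 1 − P(present | H) for each absent signal), then divide.
  port scan: (1 − 0.48) × 0.89 × 0.89 = 0.41189
  phishing callback: (1 − 0.87) × 0.49 × 0.47 = 0.029939
Bayes factor = 0.41189 / 0.029939 ≈ 13.8

13.8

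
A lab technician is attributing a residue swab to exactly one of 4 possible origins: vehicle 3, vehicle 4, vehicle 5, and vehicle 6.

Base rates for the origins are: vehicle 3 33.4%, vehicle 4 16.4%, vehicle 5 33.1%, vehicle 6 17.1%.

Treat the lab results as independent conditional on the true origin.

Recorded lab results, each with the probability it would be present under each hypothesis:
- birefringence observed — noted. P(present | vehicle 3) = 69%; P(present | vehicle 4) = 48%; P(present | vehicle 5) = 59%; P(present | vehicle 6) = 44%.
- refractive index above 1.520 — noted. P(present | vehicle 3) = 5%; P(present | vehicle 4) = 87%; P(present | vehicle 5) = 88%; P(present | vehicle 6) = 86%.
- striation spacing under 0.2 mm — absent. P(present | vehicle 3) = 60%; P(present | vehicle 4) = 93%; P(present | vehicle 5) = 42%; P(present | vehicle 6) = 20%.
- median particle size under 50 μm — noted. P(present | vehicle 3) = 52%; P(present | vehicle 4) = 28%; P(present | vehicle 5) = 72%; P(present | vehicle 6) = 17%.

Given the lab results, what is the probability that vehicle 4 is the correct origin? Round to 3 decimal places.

0.016

Multiply each prior by the joint likelihood of the lab result pattern (using 1 − P(present | H) for each absent lab result):
  vehicle 3: 0.334 × 0.69 × 0.05 × (1 − 0.60) × 0.52 = 0.0023968
  vehicle 4: 0.164 × 0.48 × 0.87 × (1 − 0.93) × 0.28 = 0.0013423
  vehicle 5: 0.331 × 0.59 × 0.88 × (1 − 0.42) × 0.72 = 0.071767
  vehicle 6: 0.171 × 0.44 × 0.86 × (1 − 0.20) × 0.17 = 0.0088001
The unnormalized weights sum to 0.084306.
P(vehicle 4 | evidence) = 0.0013423 / 0.084306 ≈ 0.016.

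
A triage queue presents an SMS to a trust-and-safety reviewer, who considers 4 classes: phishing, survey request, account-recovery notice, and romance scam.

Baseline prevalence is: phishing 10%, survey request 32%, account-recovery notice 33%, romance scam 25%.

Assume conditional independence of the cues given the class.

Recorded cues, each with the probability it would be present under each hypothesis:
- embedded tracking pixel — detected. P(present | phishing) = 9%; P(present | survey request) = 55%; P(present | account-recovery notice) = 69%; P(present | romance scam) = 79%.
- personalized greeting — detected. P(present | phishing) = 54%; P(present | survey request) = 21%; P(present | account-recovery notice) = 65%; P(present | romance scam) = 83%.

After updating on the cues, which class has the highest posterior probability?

romance scam

Multiply each prior by the joint likelihood of the cue pattern:
  phishing: 0.10 × 0.09 × 0.54 = 0.00486
  survey request: 0.32 × 0.55 × 0.21 = 0.03696
  account-recovery notice: 0.33 × 0.69 × 0.65 = 0.148
  romance scam: 0.25 × 0.79 × 0.83 = 0.16392
Marginal likelihood of the evidence = 0.35375.
P(phishing | evidence) ≈ 0.00486 / 0.35375 ≈ 0.014
P(survey request | evidence) ≈ 0.03696 / 0.35375 ≈ 0.104
P(account-recovery notice | evidence) ≈ 0.148 / 0.35375 ≈ 0.418
P(romance scam | evidence) ≈ 0.16392 / 0.35375 ≈ 0.463
The largest is 0.463, so romance scam is most probable.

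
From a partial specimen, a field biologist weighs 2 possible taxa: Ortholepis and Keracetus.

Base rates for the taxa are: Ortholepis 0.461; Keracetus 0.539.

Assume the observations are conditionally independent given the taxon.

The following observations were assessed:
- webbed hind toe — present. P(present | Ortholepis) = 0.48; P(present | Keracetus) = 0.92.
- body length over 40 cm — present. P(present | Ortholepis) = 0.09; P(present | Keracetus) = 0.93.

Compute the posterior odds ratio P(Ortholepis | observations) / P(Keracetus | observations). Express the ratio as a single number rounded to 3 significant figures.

Posterior odds equal prior odds times the likelihood ratio; only the two competing hypotheses matter.
  Ortholepis: 0.461 × 0.48 × 0.09 = 0.019915
  Keracetus: 0.539 × 0.92 × 0.93 = 0.46117
Odds(Ortholepis : Keracetus) = 0.019915 / 0.46117 ≈ 0.0432.

0.0432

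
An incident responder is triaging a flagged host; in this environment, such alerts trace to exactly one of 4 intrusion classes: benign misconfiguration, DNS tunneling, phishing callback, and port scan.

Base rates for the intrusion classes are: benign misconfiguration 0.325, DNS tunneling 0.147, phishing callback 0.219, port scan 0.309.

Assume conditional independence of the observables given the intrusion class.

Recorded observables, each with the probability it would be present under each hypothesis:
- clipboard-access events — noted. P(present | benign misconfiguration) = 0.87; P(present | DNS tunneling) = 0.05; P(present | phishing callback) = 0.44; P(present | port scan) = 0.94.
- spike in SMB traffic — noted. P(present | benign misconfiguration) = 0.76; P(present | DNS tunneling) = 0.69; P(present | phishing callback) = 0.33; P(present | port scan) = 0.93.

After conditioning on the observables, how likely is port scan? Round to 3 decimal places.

0.518

For each hypothesis, the unnormalized posterior weight is prior × product of the observable likelihoods:
  benign misconfiguration: 0.325 × 0.87 × 0.76 = 0.21489
  DNS tunneling: 0.147 × 0.05 × 0.69 = 0.0050715
  phishing callback: 0.219 × 0.44 × 0.33 = 0.031799
  port scan: 0.309 × 0.94 × 0.93 = 0.27013
Normalizing constant Z = 0.21489 + 0.0050715 + 0.031799 + 0.27013 = 0.52189.
P(port scan | evidence) = 0.27013 / 0.52189 ≈ 0.518.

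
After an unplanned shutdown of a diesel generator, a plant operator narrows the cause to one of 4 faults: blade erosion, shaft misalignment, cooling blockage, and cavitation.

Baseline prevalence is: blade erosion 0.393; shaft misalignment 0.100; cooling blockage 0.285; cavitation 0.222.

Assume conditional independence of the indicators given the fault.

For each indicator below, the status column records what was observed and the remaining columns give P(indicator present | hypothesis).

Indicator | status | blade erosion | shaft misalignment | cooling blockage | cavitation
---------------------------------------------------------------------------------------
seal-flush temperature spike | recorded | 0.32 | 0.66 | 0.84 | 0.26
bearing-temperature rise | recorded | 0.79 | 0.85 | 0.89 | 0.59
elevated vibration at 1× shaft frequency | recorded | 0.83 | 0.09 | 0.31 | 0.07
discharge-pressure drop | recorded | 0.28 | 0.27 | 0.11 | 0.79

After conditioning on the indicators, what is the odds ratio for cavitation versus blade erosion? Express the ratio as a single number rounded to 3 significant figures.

The normalizing constant cancels in an odds ratio, so compute prior × likelihood for the two hypotheses only:
  cavitation: 0.222 × 0.26 × 0.59 × 0.07 × 0.79 = 0.0018832
  blade erosion: 0.393 × 0.32 × 0.79 × 0.83 × 0.28 = 0.023089
Odds(cavitation : blade erosion) = 0.0018832 / 0.023089 ≈ 0.0816.

0.0816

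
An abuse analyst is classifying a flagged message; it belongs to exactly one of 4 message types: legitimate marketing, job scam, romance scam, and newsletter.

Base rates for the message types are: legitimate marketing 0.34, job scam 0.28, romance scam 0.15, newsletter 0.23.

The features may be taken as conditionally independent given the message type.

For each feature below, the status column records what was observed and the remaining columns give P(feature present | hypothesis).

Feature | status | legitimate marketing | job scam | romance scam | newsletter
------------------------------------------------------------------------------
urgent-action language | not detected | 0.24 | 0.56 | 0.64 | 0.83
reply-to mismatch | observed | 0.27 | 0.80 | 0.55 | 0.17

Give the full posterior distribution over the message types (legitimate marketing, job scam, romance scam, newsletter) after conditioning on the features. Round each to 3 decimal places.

0.341, 0.482, 0.145, 0.032

By Bayes' rule with conditional independence, the unnormalized weight for each hypothesis is prior × ∏ likelihoods (using 1 − P(present | H) for each absent feature):
  legitimate marketing: 0.34 × (1 − 0.24) × 0.27 = 0.069768
  job scam: 0.28 × (1 − 0.56) × 0.80 = 0.09856
  romance scam: 0.15 × (1 − 0.64) × 0.55 = 0.0297
  newsletter: 0.23 × (1 − 0.83) × 0.17 = 0.006647
The unnormalized weights sum to 0.20467.
P(legitimate marketing | evidence) = 0.069768 / 0.20467 ≈ 0.341
P(job scam | evidence) = 0.09856 / 0.20467 ≈ 0.482
P(romance scam | evidence) = 0.0297 / 0.20467 ≈ 0.145
P(newsletter | evidence) = 0.006647 / 0.20467 ≈ 0.032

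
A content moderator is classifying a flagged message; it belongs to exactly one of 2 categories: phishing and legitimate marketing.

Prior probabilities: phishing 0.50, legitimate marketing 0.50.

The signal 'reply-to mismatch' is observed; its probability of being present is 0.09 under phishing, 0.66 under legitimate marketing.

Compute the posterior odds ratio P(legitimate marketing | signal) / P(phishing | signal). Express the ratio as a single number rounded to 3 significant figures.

7.33

The normalizing constant cancels in an odds ratio, so compute prior × likelihood for the two hypotheses only:
  legitimate marketing: 0.50 × 0.66 = 0.33
  phishing: 0.50 × 0.09 = 0.045
Posterior odds = 0.33 / 0.045 ≈ 7.33.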